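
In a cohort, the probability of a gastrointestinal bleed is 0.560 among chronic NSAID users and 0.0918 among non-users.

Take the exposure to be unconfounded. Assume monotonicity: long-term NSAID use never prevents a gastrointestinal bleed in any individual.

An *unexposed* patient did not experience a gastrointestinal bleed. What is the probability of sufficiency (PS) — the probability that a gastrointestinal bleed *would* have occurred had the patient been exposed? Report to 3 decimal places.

PS ≈ 0.516

Let p₁ = 0.56, p₀ = 0.0918.
Under exogeneity and monotonicity, PS = (p₁ − p₀) / (1 − p₀).
PS = (0.56 − 0.0918) / (1 − 0.0918) = 0.4682 / 0.9082 ≈ 0.5155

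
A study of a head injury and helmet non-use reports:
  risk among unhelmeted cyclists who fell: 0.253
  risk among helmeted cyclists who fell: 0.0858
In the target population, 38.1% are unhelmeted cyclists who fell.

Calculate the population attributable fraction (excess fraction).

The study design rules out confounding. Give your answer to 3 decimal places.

PAF ≈ 0.426

Let p₁ = 0.253, p₀ = 0.0858.
Overall risk P(Y=1) = π·p₁ + (1−π)·p₀ = 0.381×0.253 + 0.619×0.0858 = 0.1495.
Under exogeneity, PAF = [P(Y=1) − p₀] / P(Y=1).
PAF = (0.1495 − 0.0858) / 0.1495 ≈ 0.4261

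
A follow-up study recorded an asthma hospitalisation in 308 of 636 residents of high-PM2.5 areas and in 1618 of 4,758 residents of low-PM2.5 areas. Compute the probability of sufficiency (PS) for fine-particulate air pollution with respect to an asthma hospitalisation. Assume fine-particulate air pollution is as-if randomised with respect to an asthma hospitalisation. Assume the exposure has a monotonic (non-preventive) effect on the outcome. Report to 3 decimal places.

p₁ = P(outcome | exposed) = 308/636 = 0.48428
p₀ = P(outcome | unexposed) = 1618/4758 = 0.34006
Under exogeneity and monotonicity, PS = (p₁ − p₀) / (1 − p₀).
PS = (0.48428 − 0.34006) / (1 − 0.34006) = 0.14422 / 0.65994 ≈ 0.2185

PS ≈ 0.219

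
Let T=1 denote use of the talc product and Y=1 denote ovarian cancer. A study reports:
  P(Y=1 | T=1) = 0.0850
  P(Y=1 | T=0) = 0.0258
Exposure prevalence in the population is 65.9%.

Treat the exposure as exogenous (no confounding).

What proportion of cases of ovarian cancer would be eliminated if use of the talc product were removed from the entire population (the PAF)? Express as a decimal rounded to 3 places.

PAF ≈ 0.602

Let p₁ = 0.085, p₀ = 0.0258.
Overall risk P(Y=1) = π·p₁ + (1−π)·p₀ = 0.659×0.085 + 0.341×0.0258 = 0.064813.
Under exogeneity, PAF = [P(Y=1) − p₀] / P(Y=1).
PAF = (0.064813 − 0.0258) / 0.064813 ≈ 0.6019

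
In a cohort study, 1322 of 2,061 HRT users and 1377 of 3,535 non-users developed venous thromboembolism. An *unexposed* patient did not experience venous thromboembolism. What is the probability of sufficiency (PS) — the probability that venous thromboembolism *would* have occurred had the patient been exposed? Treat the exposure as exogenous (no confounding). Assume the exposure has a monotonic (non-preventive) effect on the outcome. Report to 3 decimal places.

PS ≈ 0.413

p₁ = P(outcome | exposed) = 1322/2061 = 0.64144
p₀ = P(outcome | unexposed) = 1377/3535 = 0.38953
Under exogeneity and monotonicity, PS = (p₁ − p₀) / (1 − p₀).
PS = (0.64144 − 0.38953) / (1 − 0.38953) = 0.2519 / 0.61047 ≈ 0.4126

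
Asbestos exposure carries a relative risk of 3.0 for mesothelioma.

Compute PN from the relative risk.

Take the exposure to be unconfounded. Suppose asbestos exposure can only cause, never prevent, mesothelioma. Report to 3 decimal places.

PN ≈ 0.667

Under exogeneity and monotonicity, PN = (RR − 1) / RR = 1 − 1/RR.
PN = (3.0 − 1) / 3.0 = 2 / 3.0 ≈ 0.6667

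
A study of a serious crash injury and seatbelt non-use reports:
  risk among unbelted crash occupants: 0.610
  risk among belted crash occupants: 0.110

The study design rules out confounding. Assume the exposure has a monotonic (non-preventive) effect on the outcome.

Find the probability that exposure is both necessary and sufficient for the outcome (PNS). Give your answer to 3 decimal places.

Let p₁ = 0.61, p₀ = 0.11.
Under exogeneity and monotonicity, PNS = p₁ − p₀.
PNS = 0.61 − 0.11 = 0.5

PNS ≈ 0.500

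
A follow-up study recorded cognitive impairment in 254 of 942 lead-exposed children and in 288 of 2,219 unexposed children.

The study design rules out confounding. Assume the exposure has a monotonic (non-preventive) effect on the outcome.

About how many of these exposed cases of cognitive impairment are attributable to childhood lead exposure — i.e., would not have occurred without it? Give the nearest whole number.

about 132 cases

p₁ = P(outcome | exposed) = 254/942 = 0.26964
p₀ = P(outcome | unexposed) = 288/2219 = 0.12979
PN = (p₁ − p₀)/p₁ = (0.26964 − 0.12979) / 0.26964 ≈ 0.51866.
Attributable cases ≈ PN × (exposed cases) = 0.51866 × 254 ≈ 131.74.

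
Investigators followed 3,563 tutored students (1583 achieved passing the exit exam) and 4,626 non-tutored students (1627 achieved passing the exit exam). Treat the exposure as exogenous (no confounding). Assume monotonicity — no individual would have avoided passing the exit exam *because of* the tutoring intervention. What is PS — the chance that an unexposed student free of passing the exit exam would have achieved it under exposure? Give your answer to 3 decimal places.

p₁ = P(outcome | exposed) = 1583/3563 = 0.44429
p₀ = P(outcome | unexposed) = 1627/4626 = 0.35171
Under exogeneity and monotonicity, PS = (p₁ − p₀) / (1 − p₀).
PS = (0.44429 − 0.35171) / (1 − 0.35171) = 0.092581 / 0.64829 ≈ 0.1428

PS ≈ 0.143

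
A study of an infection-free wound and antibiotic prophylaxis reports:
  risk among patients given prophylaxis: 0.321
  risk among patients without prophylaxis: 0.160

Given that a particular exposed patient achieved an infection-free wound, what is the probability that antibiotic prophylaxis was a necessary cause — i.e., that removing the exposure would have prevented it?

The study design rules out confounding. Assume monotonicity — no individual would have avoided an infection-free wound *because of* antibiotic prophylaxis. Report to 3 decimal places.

Let p₁ = 0.321, p₀ = 0.16.
Under exogeneity and monotonicity, PN = (p₁ − p₀) / p₁.
PN = (0.321 − 0.16) / 0.321 = 0.161 / 0.321 ≈ 0.5016

PN ≈ 0.502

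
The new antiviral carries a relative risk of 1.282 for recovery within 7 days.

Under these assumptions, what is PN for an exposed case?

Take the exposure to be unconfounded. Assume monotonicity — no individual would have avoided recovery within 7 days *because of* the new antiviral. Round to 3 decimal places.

Under exogeneity and monotonicity, PN = (RR − 1) / RR = 1 − 1/RR.
PN = (1.282 − 1) / 1.282 = 0.282 / 1.282 ≈ 0.2200

PN ≈ 0.220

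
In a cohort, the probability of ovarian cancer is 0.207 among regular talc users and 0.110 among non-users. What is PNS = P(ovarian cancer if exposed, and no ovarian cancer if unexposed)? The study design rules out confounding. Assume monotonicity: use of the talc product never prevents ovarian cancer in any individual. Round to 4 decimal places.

Let p₁ = 0.207, p₀ = 0.11.
Under exogeneity and monotonicity, PNS = p₁ − p₀.
PNS = 0.207 − 0.11 = 0.097

PNS ≈ 0.0970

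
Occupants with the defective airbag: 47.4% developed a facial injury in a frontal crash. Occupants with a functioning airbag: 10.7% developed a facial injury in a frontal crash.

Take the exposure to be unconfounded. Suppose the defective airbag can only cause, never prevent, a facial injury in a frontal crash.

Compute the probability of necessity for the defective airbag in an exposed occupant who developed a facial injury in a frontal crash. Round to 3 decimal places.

PN ≈ 0.774

p₁ = 0.474, p₀ = 0.107.
Under exogeneity and monotonicity, PN = (p₁ − p₀) / p₁.
PN = (0.474 − 0.107) / 0.474 = 0.367 / 0.474 ≈ 0.7743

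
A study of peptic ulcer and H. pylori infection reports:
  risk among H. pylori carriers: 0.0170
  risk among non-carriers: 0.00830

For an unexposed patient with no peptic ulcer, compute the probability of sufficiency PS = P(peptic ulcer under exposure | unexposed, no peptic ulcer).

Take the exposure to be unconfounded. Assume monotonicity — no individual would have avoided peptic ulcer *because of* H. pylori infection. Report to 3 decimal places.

PS ≈ 0.009

Let p₁ = 0.017, p₀ = 0.0083.
Under exogeneity and monotonicity, PS = (p₁ − p₀) / (1 − p₀).
PS = (0.017 − 0.0083) / (1 − 0.0083) = 0.0087 / 0.9917 ≈ 0.0088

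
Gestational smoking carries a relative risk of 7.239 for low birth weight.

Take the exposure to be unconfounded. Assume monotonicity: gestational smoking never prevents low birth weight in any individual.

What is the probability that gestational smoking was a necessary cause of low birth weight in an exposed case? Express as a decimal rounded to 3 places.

PN ≈ 0.862

Under exogeneity and monotonicity, PN = (RR − 1) / RR = 1 − 1/RR.
PN = (7.239 − 1) / 7.239 = 6.239 / 7.239 ≈ 0.8619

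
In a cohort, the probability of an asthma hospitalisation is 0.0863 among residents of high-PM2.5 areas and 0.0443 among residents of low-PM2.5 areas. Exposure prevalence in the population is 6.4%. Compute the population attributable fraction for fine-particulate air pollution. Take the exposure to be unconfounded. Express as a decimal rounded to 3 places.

Let p₁ = 0.0863, p₀ = 0.0443.
Overall risk P(Y=1) = π·p₁ + (1−π)·p₀ = 0.064×0.0863 + 0.936×0.0443 = 0.046988.
Under exogeneity, PAF = [P(Y=1) − p₀] / P(Y=1).
PAF = (0.046988 − 0.0443) / 0.046988 ≈ 0.0572

PAF ≈ 0.057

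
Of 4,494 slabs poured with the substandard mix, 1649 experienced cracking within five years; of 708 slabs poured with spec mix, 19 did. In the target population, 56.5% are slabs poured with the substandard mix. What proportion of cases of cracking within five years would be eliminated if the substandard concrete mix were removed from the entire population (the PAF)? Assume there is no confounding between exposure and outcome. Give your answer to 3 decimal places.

p₁ = P(outcome | exposed) = 1649/4494 = 0.36693
p₀ = P(outcome | unexposed) = 19/708 = 0.026836
Overall risk P(Y=1) = π·p₁ + (1−π)·p₀ = 0.565×0.36693 + 0.435×0.026836 = 0.21899.
Under exogeneity, PAF = [P(Y=1) − p₀] / P(Y=1).
PAF = (0.21899 − 0.026836) / 0.21899 ≈ 0.8775

PAF ≈ 0.877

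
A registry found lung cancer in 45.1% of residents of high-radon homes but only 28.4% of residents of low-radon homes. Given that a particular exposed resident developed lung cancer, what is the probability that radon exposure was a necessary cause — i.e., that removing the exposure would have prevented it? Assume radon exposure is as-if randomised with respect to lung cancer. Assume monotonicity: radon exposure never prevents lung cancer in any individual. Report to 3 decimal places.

PN ≈ 0.370

p₁ = 0.451, p₀ = 0.284.
Under exogeneity and monotonicity, PN = (p₁ − p₀) / p₁.
PN = (0.451 − 0.284) / 0.451 = 0.167 / 0.451 ≈ 0.3703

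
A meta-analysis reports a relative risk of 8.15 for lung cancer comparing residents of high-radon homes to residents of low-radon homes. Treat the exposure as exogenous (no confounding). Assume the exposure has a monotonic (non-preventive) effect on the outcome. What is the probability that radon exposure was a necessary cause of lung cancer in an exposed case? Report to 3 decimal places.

PN ≈ 0.877

Under exogeneity and monotonicity, PN = (RR − 1) / RR = 1 − 1/RR.
PN = (8.15 − 1) / 8.15 = 7.15 / 8.15 ≈ 0.8773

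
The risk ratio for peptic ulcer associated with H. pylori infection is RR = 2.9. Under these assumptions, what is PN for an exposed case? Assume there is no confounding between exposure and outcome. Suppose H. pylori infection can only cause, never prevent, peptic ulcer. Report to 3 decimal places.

PN ≈ 0.655

Under exogeneity and monotonicity, PN = (RR − 1) / RR = 1 − 1/RR.
PN = (2.9 − 1) / 2.9 = 1.9 / 2.9 ≈ 0.6552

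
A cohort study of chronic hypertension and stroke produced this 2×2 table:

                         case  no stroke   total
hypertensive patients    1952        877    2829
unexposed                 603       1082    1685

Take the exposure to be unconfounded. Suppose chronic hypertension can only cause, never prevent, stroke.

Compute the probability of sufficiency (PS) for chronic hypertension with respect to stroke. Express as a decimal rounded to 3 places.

p₁ = P(outcome | exposed) = 1952/2829 = 0.69
p₀ = P(outcome | unexposed) = 603/1685 = 0.35786
Under exogeneity and monotonicity, PS = (p₁ − p₀) / (1 − p₀).
PS = (0.69 − 0.35786) / (1 − 0.35786) = 0.33213 / 0.64214 ≈ 0.5172

PS ≈ 0.517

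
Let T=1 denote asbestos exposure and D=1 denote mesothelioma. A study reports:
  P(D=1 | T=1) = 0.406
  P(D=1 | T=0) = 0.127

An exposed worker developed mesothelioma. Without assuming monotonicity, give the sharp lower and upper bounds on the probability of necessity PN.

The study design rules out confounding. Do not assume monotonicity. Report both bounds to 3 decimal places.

0.687 ≤ PN ≤ 1.000

Let p₁ = 0.406, p₀ = 0.127.
Under exogeneity alone the bounds on PN are max{0,(p₁−p₀)/p₁} ≤ PN ≤ min{1,(1−p₀)/p₁}.
  lower = (p₁ − p₀)/p₁ = 0.279 / 0.406 ≈ 0.6872
  upper = min{1, (1 − p₀)/p₁} = 0.873 / 0.406 ≈ 2.1502 → capped at 1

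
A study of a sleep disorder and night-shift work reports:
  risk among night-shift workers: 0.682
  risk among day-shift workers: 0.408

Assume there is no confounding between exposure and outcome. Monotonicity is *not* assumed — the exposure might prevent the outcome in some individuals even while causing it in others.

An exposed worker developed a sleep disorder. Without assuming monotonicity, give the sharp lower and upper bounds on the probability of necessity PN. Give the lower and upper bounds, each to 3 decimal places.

Let p₁ = 0.682, p₀ = 0.408.
Under exogeneity alone the bounds on PN are max{0,(p₁−p₀)/p₁} ≤ PN ≤ min{1,(1−p₀)/p₁}.
  lower = (p₁ − p₀)/p₁ = 0.274 / 0.682 ≈ 0.4018
  upper = min{1, (1 − p₀)/p₁} = 0.592 / 0.682 ≈ 0.8680

0.402 ≤ PN ≤ 0.868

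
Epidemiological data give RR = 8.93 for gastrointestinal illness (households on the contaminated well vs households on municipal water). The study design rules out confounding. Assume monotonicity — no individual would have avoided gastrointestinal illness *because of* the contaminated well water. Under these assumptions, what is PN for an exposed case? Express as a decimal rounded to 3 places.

PN ≈ 0.888

Under exogeneity and monotonicity, PN = (RR − 1) / RR = 1 − 1/RR.
PN = (8.93 − 1) / 8.93 = 7.93 / 8.93 ≈ 0.8880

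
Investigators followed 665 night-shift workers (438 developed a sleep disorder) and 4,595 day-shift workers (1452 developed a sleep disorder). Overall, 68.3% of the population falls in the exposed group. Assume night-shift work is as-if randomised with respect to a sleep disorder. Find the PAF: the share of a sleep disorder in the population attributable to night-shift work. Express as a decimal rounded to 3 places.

p₁ = P(outcome | exposed) = 438/665 = 0.65865
p₀ = P(outcome | unexposed) = 1452/4595 = 0.316
Overall risk P(Y=1) = π·p₁ + (1−π)·p₀ = 0.683×0.65865 + 0.317×0.316 = 0.55003.
Under exogeneity, PAF = [P(Y=1) − p₀] / P(Y=1).
PAF = (0.55003 − 0.316) / 0.55003 ≈ 0.4255

PAF ≈ 0.425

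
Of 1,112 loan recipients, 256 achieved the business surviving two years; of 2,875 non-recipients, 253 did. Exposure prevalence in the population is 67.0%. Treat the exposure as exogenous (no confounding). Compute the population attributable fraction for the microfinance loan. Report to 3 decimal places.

p₁ = P(outcome | exposed) = 256/1112 = 0.23022
p₀ = P(outcome | unexposed) = 253/2875 = 0.088
Overall risk P(Y=1) = π·p₁ + (1−π)·p₀ = 0.67×0.23022 + 0.33×0.088 = 0.18328.
Under exogeneity, PAF = [P(Y=1) − p₀] / P(Y=1).
PAF = (0.18328 − 0.088) / 0.18328 ≈ 0.5199

PAF ≈ 0.520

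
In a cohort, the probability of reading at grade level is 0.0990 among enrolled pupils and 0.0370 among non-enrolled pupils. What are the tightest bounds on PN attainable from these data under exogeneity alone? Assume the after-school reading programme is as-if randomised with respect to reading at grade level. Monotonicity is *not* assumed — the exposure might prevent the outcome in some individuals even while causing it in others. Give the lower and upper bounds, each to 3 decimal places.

Let p₁ = 0.099, p₀ = 0.037.
Under exogeneity alone the bounds on PN are max{0,(p₁−p₀)/p₁} ≤ PN ≤ min{1,(1−p₀)/p₁}.
  lower = (p₁ − p₀)/p₁ = 0.062 / 0.099 ≈ 0.6263
  upper = min{1, (1 − p₀)/p₁} = 0.963 / 0.099 ≈ 9.7273 → capped at 1

0.626 ≤ PN ≤ 1.000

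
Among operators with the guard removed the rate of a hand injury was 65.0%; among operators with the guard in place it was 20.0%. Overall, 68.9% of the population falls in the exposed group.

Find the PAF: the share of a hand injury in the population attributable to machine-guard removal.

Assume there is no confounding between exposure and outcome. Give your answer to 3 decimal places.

PAF ≈ 0.608

p₁ = 0.65, p₀ = 0.2.
Overall risk P(Y=1) = π·p₁ + (1−π)·p₀ = 0.689×0.65 + 0.311×0.2 = 0.51005.
Under exogeneity, PAF = [P(Y=1) − p₀] / P(Y=1).
PAF = (0.51005 − 0.2) / 0.51005 ≈ 0.6079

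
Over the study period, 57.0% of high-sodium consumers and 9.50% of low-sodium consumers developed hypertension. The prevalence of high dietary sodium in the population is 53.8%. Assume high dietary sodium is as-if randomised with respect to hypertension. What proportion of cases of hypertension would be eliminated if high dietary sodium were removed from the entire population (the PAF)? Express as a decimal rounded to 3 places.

PAF ≈ 0.729

p₁ = 0.57, p₀ = 0.095.
Overall risk P(Y=1) = π·p₁ + (1−π)·p₀ = 0.538×0.57 + 0.462×0.095 = 0.35055.
Under exogeneity, PAF = [P(Y=1) − p₀] / P(Y=1).
PAF = (0.35055 − 0.095) / 0.35055 ≈ 0.7290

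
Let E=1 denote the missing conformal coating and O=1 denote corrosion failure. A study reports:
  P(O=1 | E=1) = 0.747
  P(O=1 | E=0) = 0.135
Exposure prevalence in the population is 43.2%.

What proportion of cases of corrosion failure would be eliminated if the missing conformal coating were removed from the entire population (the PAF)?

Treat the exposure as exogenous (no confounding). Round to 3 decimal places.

Let p₁ = 0.747, p₀ = 0.135.
Overall risk P(Y=1) = π·p₁ + (1−π)·p₀ = 0.432×0.747 + 0.568×0.135 = 0.39938.
Under exogeneity, PAF = [P(Y=1) − p₀] / P(Y=1).
PAF = (0.39938 − 0.135) / 0.39938 ≈ 0.6620

PAF ≈ 0.662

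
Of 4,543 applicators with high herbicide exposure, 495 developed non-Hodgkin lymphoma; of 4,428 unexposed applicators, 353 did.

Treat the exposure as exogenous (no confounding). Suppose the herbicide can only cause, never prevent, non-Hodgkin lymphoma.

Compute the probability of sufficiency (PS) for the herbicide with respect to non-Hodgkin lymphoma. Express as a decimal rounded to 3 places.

PS ≈ 0.032

p₁ = P(outcome | exposed) = 495/4543 = 0.10896
p₀ = P(outcome | unexposed) = 353/4428 = 0.07972
Under exogeneity and monotonicity, PS = (p₁ − p₀) / (1 − p₀).
PS = (0.10896 − 0.07972) / (1 − 0.07972) = 0.029239 / 0.92028 ≈ 0.0318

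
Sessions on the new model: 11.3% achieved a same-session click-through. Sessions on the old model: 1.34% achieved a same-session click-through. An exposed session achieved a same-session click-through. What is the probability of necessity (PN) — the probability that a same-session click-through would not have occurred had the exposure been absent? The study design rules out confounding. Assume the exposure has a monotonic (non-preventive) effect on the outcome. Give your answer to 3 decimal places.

PN ≈ 0.881

p₁ = 0.113, p₀ = 0.0134.
Under exogeneity and monotonicity, PN = (p₁ − p₀) / p₁.
PN = (0.113 − 0.0134) / 0.113 = 0.0996 / 0.113 ≈ 0.8814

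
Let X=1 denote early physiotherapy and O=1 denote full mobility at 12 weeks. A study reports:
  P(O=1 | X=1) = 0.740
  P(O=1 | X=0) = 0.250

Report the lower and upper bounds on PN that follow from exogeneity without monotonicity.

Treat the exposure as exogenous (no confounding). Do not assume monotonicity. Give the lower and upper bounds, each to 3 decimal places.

Let p₁ = 0.74, p₀ = 0.25.
Under exogeneity alone the bounds on PN are max{0,(p₁−p₀)/p₁} ≤ PN ≤ min{1,(1−p₀)/p₁}.
  lower = (p₁ − p₀)/p₁ = 0.49 / 0.74 ≈ 0.6622
  upper = min{1, (1 − p₀)/p₁} = 0.75 / 0.74 ≈ 1.0135 → capped at 1

0.662 ≤ PN ≤ 1.000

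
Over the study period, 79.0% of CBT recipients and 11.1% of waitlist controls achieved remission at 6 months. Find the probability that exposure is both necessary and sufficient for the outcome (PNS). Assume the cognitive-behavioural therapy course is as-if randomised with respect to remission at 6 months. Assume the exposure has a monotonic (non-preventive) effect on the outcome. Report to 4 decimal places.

p₁ = 0.79, p₀ = 0.111.
Under exogeneity and monotonicity, PNS = p₁ − p₀.
PNS = 0.79 − 0.111 = 0.679

PNS ≈ 0.6790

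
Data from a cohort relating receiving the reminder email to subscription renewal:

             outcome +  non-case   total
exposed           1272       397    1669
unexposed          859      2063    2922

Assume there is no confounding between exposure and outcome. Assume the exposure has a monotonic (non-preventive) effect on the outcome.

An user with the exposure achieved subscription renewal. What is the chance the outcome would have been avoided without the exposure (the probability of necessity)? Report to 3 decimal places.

PN ≈ 0.614

p₁ = P(outcome | exposed) = 1272/1669 = 0.76213
p₀ = P(outcome | unexposed) = 859/2922 = 0.29398
Under exogeneity and monotonicity, PN = (p₁ − p₀)/p₁.
PN = (0.76213 − 0.29398) / 0.76213 ≈ 0.6143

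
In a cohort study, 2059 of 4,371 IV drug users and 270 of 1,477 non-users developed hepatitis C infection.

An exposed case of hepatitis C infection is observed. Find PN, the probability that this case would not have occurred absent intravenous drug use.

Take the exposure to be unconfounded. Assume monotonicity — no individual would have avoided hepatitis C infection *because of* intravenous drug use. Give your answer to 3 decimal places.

PN ≈ 0.612

p₁ = P(outcome | exposed) = 2059/4371 = 0.47106
p₀ = P(outcome | unexposed) = 270/1477 = 0.1828
Under exogeneity and monotonicity, PN = (p₁ − p₀) / p₁.
PN = (0.47106 − 0.1828) / 0.47106 = 0.28826 / 0.47106 ≈ 0.6119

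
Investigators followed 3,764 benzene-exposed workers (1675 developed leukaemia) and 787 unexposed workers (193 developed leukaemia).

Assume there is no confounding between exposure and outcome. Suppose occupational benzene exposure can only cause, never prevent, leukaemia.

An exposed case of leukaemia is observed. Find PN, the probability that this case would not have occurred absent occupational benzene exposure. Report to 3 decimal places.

PN ≈ 0.449

p₁ = P(outcome | exposed) = 1675/3764 = 0.44501
p₀ = P(outcome | unexposed) = 193/787 = 0.24524
Under exogeneity and monotonicity, PN = (p₁ − p₀) / p₁.
PN = (0.44501 − 0.24524) / 0.44501 = 0.19977 / 0.44501 ≈ 0.4489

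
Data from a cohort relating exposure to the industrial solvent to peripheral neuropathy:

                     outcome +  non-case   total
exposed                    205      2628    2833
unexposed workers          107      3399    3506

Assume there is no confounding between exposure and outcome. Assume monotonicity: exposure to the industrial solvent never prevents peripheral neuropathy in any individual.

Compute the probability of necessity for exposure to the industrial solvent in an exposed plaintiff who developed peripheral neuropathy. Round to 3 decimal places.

p₁ = P(outcome | exposed) = 205/2833 = 0.072361
p₀ = P(outcome | unexposed) = 107/3506 = 0.030519
Under exogeneity and monotonicity, PN = (p₁ − p₀) / p₁.
PN = (0.072361 − 0.030519) / 0.072361 = 0.041842 / 0.072361 ≈ 0.5782

PN ≈ 0.578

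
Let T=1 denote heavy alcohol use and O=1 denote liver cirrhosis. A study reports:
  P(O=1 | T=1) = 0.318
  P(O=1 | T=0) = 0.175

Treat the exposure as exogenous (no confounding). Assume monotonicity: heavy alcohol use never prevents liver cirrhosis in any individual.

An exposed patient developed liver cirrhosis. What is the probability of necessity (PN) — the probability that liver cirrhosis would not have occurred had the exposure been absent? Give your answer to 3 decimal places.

Let p₁ = 0.318, p₀ = 0.175.
Under exogeneity and monotonicity, PN = (p₁ − p₀) / p₁.
PN = (0.318 − 0.175) / 0.318 = 0.143 / 0.318 ≈ 0.4497

PN ≈ 0.450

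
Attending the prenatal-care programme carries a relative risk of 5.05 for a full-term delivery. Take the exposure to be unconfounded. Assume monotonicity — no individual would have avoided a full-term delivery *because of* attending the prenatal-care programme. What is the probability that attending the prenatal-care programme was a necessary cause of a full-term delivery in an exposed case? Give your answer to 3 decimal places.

Under exogeneity and monotonicity, PN = (RR − 1) / RR = 1 − 1/RR.
PN = (5.05 − 1) / 5.05 = 4.05 / 5.05 ≈ 0.8020

PN ≈ 0.802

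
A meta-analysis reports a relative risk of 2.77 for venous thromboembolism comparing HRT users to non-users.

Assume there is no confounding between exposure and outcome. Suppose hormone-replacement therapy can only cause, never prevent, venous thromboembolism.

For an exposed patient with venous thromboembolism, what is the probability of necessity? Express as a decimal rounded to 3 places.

Under exogeneity and monotonicity, PN = (RR − 1) / RR = 1 − 1/RR.
PN = (2.77 − 1) / 2.77 = 1.77 / 2.77 ≈ 0.6390

PN ≈ 0.639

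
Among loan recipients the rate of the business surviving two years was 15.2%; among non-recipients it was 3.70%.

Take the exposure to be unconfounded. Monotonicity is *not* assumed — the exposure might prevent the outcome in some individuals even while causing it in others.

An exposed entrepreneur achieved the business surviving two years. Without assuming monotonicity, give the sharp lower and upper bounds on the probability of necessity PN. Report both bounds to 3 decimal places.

p₁ = 0.152, p₀ = 0.037.
Under exogeneity alone the bounds on PN are max{0,(p₁−p₀)/p₁} ≤ PN ≤ min{1,(1−p₀)/p₁}.
  lower = (p₁ − p₀)/p₁ = 0.115 / 0.152 ≈ 0.7566
  upper = min{1, (1 − p₀)/p₁} = 0.963 / 0.152 ≈ 6.3355 → capped at 1

0.757 ≤ PN ≤ 1.000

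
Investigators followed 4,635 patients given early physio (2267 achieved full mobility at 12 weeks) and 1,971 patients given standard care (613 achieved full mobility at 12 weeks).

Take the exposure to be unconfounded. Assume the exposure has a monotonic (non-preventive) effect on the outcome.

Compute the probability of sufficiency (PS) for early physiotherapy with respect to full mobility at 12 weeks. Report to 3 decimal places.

PS ≈ 0.258

p₁ = P(outcome | exposed) = 2267/4635 = 0.4891
p₀ = P(outcome | unexposed) = 613/1971 = 0.31101
Under exogeneity and monotonicity, PS = (p₁ − p₀) / (1 − p₀).
PS = (0.4891 − 0.31101) / (1 − 0.31101) = 0.17809 / 0.68899 ≈ 0.2585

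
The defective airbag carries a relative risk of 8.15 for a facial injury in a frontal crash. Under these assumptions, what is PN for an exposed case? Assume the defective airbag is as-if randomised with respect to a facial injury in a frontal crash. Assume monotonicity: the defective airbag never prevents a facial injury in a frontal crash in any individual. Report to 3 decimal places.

Under exogeneity and monotonicity, PN = (RR − 1) / RR = 1 − 1/RR.
PN = (8.15 − 1) / 8.15 = 7.15 / 8.15 ≈ 0.8773

PN ≈ 0.877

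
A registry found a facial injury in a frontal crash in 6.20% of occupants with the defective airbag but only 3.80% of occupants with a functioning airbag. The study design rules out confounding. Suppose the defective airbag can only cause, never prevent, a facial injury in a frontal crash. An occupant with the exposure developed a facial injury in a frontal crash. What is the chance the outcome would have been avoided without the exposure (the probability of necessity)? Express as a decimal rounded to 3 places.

p₁ = 0.062, p₀ = 0.038.
Under exogeneity and monotonicity, PN = (p₁ − p₀) / p₁.
PN = (0.062 − 0.038) / 0.062 = 0.024 / 0.062 ≈ 0.3871

PN ≈ 0.387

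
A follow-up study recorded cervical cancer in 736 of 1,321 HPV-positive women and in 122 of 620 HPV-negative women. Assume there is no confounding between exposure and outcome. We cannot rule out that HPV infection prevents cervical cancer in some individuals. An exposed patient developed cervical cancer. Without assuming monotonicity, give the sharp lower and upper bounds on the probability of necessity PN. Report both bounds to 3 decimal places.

0.647 ≤ PN ≤ 1.000

p₁ = P(outcome | exposed) = 736/1321 = 0.55715
p₀ = P(outcome | unexposed) = 122/620 = 0.19677
Under exogeneity alone the bounds on PN are max{0,(p₁−p₀)/p₁} ≤ PN ≤ min{1,(1−p₀)/p₁}.
  lower = (p₁ − p₀)/p₁ = 0.36038 / 0.55715 ≈ 0.6468
  upper = min{1, (1 − p₀)/p₁} = 0.80323 / 0.55715 ≈ 1.4417 → capped at 1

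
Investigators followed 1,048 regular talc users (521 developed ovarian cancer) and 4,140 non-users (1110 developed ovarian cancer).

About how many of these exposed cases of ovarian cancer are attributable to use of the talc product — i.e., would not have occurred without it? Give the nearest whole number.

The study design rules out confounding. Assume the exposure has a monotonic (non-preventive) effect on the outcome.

about 240 cases

p₁ = P(outcome | exposed) = 521/1048 = 0.49714
p₀ = P(outcome | unexposed) = 1110/4140 = 0.26812
PN = (p₁ − p₀)/p₁ = (0.49714 − 0.26812) / 0.49714 ≈ 0.46068.
Attributable cases ≈ PN × (exposed cases) = 0.46068 × 521 ≈ 240.01.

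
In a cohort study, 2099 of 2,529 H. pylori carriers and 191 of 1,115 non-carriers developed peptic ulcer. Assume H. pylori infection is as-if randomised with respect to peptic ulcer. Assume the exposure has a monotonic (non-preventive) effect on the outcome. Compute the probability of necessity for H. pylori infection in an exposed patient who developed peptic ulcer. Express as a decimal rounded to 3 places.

p₁ = P(outcome | exposed) = 2099/2529 = 0.82997
p₀ = P(outcome | unexposed) = 191/1115 = 0.1713
Under exogeneity and monotonicity, PN = (p₁ − p₀) / p₁.
PN = (0.82997 − 0.1713) / 0.82997 = 0.65867 / 0.82997 ≈ 0.7936

PN ≈ 0.794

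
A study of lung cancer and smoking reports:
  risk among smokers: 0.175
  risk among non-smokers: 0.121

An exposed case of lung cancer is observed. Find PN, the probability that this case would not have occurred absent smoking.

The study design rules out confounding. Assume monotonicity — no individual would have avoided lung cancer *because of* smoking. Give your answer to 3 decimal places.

PN ≈ 0.309

Let p₁ = 0.175, p₀ = 0.121.
Under exogeneity and monotonicity, PN = (p₁ − p₀) / p₁.
PN = (0.175 − 0.121) / 0.175 = 0.054 / 0.175 ≈ 0.3086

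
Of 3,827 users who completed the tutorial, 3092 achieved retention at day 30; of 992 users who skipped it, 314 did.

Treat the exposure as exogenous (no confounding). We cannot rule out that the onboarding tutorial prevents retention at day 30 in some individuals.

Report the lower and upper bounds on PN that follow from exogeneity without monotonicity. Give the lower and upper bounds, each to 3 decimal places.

0.608 ≤ PN ≤ 0.846

p₁ = P(outcome | exposed) = 3092/3827 = 0.80794
p₀ = P(outcome | unexposed) = 314/992 = 0.31653
Under exogeneity alone the bounds on PN are max{0,(p₁−p₀)/p₁} ≤ PN ≤ min{1,(1−p₀)/p₁}.
  lower = (p₁ − p₀)/p₁ = 0.49141 / 0.80794 ≈ 0.6082
  upper = min{1, (1 − p₀)/p₁} = 0.68347 / 0.80794 ≈ 0.8459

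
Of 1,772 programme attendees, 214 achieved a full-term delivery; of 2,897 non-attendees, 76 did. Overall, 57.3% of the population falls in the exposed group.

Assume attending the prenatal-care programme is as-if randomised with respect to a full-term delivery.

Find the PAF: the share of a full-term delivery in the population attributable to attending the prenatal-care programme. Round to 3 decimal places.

p₁ = P(outcome | exposed) = 214/1772 = 0.12077
p₀ = P(outcome | unexposed) = 76/2897 = 0.026234
Overall risk P(Y=1) = π·p₁ + (1−π)·p₀ = 0.573×0.12077 + 0.427×0.026234 = 0.080402.
Under exogeneity, PAF = [P(Y=1) − p₀] / P(Y=1).
PAF = (0.080402 − 0.026234) / 0.080402 ≈ 0.6737

PAF ≈ 0.674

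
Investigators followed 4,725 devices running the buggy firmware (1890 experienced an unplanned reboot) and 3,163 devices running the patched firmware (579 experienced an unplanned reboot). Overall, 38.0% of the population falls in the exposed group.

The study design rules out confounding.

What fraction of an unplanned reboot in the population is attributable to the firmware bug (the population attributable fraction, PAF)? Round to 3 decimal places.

p₁ = P(outcome | exposed) = 1890/4725 = 0.4
p₀ = P(outcome | unexposed) = 579/3163 = 0.18305
Overall risk P(Y=1) = π·p₁ + (1−π)·p₀ = 0.38×0.4 + 0.62×0.18305 = 0.26549.
Under exogeneity, PAF = [P(Y=1) − p₀] / P(Y=1).
PAF = (0.26549 − 0.18305) / 0.26549 ≈ 0.3105

PAF ≈ 0.311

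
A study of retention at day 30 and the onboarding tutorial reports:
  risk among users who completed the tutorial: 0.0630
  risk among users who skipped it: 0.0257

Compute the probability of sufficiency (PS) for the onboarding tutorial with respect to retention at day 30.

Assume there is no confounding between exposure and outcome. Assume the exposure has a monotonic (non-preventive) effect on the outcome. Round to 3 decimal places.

Let p₁ = 0.063, p₀ = 0.0257.
Under exogeneity and monotonicity, PS = (p₁ − p₀) / (1 − p₀).
PS = (0.063 − 0.0257) / (1 − 0.0257) = 0.0373 / 0.9743 ≈ 0.0383

PS ≈ 0.038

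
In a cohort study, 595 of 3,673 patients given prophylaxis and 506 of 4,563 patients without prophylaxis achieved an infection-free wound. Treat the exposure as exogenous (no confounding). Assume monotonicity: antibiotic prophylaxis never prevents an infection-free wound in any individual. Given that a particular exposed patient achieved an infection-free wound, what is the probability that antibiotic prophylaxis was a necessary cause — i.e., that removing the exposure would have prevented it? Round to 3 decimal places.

PN ≈ 0.315

p₁ = P(outcome | exposed) = 595/3673 = 0.16199
p₀ = P(outcome | unexposed) = 506/4563 = 0.11089
Under exogeneity and monotonicity, PN = (p₁ − p₀) / p₁.
PN = (0.16199 − 0.11089) / 0.16199 = 0.051101 / 0.16199 ≈ 0.3155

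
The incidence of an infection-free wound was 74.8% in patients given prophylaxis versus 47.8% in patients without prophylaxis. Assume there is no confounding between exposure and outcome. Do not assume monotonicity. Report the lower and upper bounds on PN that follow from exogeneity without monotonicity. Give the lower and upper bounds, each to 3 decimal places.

0.361 ≤ PN ≤ 0.698

p₁ = 0.748, p₀ = 0.478.
Under exogeneity alone the bounds on PN are max{0,(p₁−p₀)/p₁} ≤ PN ≤ min{1,(1−p₀)/p₁}.
  lower = (p₁ − p₀)/p₁ = 0.27 / 0.748 ≈ 0.3610
  upper = min{1, (1 − p₀)/p₁} = 0.522 / 0.748 ≈ 0.6979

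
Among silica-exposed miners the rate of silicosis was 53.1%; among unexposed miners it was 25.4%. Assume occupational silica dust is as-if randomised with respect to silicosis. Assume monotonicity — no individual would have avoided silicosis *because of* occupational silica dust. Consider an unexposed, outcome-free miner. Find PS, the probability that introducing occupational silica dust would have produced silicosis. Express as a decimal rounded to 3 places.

PS ≈ 0.371

p₁ = 0.531, p₀ = 0.254.
Under exogeneity and monotonicity, PS = (p₁ − p₀) / (1 − p₀).
PS = (0.531 − 0.254) / (1 − 0.254) = 0.277 / 0.746 ≈ 0.3713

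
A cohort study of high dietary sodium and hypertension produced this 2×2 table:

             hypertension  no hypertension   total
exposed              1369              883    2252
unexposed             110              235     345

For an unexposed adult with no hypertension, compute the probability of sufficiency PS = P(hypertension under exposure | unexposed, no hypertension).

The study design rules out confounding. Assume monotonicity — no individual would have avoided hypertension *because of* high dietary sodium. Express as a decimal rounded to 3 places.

PS ≈ 0.424

p₁ = P(outcome | exposed) = 1369/2252 = 0.6079
p₀ = P(outcome | unexposed) = 110/345 = 0.31884
Under exogeneity and monotonicity, PS = (p₁ − p₀) / (1 − p₀).
PS = (0.6079 − 0.31884) / (1 − 0.31884) = 0.28906 / 0.68116 ≈ 0.4244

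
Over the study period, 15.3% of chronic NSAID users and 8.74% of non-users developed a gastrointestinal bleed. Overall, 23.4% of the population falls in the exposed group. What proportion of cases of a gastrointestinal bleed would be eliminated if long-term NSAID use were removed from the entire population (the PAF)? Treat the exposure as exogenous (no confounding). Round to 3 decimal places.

p₁ = 0.153, p₀ = 0.0874.
Overall risk P(Y=1) = π·p₁ + (1−π)·p₀ = 0.234×0.153 + 0.766×0.0874 = 0.10275.
Under exogeneity, PAF = [P(Y=1) − p₀] / P(Y=1).
PAF = (0.10275 − 0.0874) / 0.10275 ≈ 0.1494

PAF ≈ 0.149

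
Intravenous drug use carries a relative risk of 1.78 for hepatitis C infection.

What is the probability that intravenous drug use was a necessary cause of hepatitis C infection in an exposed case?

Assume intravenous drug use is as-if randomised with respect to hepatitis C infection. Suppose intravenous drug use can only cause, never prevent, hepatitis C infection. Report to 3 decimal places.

Under exogeneity and monotonicity, PN = (RR − 1) / RR = 1 − 1/RR.
PN = (1.78 − 1) / 1.78 = 0.78 / 1.78 ≈ 0.4382

PN ≈ 0.438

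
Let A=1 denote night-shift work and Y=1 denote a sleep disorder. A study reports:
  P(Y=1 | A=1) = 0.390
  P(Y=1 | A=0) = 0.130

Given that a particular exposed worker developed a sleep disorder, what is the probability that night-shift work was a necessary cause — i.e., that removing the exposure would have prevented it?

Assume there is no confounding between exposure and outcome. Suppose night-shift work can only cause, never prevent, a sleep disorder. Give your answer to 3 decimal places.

Let p₁ = 0.39, p₀ = 0.13.
Under exogeneity and monotonicity, PN = (p₁ − p₀) / p₁.
PN = (0.39 − 0.13) / 0.39 = 0.26 / 0.39 ≈ 0.6667

PN ≈ 0.667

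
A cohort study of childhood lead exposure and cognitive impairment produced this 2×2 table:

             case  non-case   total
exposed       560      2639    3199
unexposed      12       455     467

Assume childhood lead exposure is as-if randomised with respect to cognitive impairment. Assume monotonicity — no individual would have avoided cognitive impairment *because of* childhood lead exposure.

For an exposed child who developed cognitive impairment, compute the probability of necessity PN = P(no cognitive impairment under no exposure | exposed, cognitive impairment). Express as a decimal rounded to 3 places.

p₁ = P(outcome | exposed) = 560/3199 = 0.17505
p₀ = P(outcome | unexposed) = 12/467 = 0.025696
Under exogeneity and monotonicity, PN = (p₁ − p₀) / p₁.
PN = (0.17505 − 0.025696) / 0.17505 = 0.14936 / 0.17505 ≈ 0.8532

PN ≈ 0.853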